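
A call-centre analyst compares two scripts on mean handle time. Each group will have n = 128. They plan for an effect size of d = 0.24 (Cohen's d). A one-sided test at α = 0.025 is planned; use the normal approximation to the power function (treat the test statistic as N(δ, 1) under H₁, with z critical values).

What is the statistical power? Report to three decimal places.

Noncentrality parameter: δ = d·√(n/2) = 0.24 × √(128/2) = 1.9200
One-sided α = 0.025 → critical value z_{0.025} = 1.960.
Power = Φ(δ − 1.960) = Φ(-0.040) = 0.4841.

Power ≈ 0.484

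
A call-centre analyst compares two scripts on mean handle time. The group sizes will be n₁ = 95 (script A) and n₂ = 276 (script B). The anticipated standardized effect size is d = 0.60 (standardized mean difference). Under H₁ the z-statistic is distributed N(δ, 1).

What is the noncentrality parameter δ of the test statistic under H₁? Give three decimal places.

The noncentrality parameter scales effect size by the design's sample-size factor: δ = d / √(1/n₁ + 1/n₂) = 0.60 / √(1/95 + 1/276) = 5.0441

δ ≈ 5.044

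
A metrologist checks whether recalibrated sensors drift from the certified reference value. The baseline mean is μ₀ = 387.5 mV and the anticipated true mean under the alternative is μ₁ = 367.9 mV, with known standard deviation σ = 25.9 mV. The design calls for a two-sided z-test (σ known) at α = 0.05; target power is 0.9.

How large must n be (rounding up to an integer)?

n = 19

Standardized effect: d = |μ₁ − μ₀| / σ = |367.9 − 387.5| / 25.9 = 0.7568
For power 0.9 need Φ(δ − z_{0.025}) = 0.9, so δ = z_{0.025} + z_{0.10} = 1.960 + 1.282 = 3.242.
(For δ > 0 the lower-tail rejection region contributes negligibly to power, so the one-term inversion is standard.)
δ = d·√n ⇒ n = (δ/d)² = (3.242 / 0.7568)² = 18.35.
Round up to the next whole unit.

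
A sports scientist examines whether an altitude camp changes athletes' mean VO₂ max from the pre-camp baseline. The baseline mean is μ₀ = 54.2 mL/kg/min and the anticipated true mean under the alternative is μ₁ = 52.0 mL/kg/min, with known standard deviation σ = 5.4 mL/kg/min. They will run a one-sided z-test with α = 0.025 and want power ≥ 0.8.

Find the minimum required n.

Standardized effect: d = |μ₁ − μ₀| / σ = |52.0 − 54.2| / 5.4 = 0.4074
For power 0.8 need Φ(δ − z_{0.025}) = 0.8, so δ = z_{0.025} + z_{0.20} = 1.960 + 0.842 = 2.802.
δ = d·√n ⇒ n = (δ/d)² = (2.802 / 0.4074)² = 47.29.
Rounding up, n = 48.

n = 48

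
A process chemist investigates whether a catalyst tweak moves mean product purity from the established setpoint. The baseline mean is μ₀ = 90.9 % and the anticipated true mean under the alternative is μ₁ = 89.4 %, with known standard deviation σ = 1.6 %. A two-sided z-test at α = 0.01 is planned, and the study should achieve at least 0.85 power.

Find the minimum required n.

n = 15

Standardized effect: d = |μ₁ − μ₀| / σ = |89.4 − 90.9| / 1.6 = 0.9375
Set Φ(δ − 2.576) = 0.85; then δ − 2.576 = Φ⁻¹(0.85) = 1.036, giving δ = 3.612.
(For δ > 0 the lower-tail rejection region contributes negligibly to power, so the one-term inversion is standard.)
δ = d·√n ⇒ n = (δ/d)² = (3.612 / 0.9375)² = 14.85.
Round up to the next whole unit.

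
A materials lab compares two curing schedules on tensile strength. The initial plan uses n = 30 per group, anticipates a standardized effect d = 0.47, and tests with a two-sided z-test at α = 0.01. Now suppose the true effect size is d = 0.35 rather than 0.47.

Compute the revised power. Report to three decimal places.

Power ≈ 0.111

With d = 0.35: δ = d·√(n/2) = 0.35 × √(30/2) = 1.3555. Critical value z_{0.005} = 2.576.
Revised power = Φ(δ − 2.576) + Φ(−δ − 2.576) = Φ(-1.220) + Φ(-3.931) = 0.1112 + 0.0000 = 0.1112.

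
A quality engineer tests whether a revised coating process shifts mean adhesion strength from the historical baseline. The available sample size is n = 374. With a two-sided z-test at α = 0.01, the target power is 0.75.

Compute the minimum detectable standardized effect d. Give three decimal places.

Need Φ(δ − 2.576) = 0.75, so δ = 2.576 + 0.674 = 3.250.
(Lower-tail contribution to power is negligible for δ > 0.)
δ = d·√n ⇒ d = δ/√n = 3.250/√374 = 0.1681.

d ≈ 0.168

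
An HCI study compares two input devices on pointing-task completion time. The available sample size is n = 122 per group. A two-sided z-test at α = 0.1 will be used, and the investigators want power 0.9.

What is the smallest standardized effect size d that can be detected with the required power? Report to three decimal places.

d ≈ 0.375

Required noncentrality: δ = z_{0.05} + z_{0.10} = 1.645 + 1.282 = 2.926.
(The second rejection-region term Φ(−δ − z_{α/2}) is negligible and dropped.)
δ = d·√(n/2) ⇒ d = δ/√(n/2) = 2.926/√(122/2) = 0.3747.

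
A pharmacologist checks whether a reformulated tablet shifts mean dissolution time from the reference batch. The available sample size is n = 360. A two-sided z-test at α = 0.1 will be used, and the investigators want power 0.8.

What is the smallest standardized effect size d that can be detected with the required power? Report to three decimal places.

Required noncentrality: δ = z_{0.05} + z_{0.20} = 1.645 + 0.842 = 2.486.
(The second rejection-region term Φ(−δ − z_{α/2}) is negligible and dropped.)
δ = d·√n ⇒ d = δ/√n = 2.486/√360 = 0.1310.

d ≈ 0.131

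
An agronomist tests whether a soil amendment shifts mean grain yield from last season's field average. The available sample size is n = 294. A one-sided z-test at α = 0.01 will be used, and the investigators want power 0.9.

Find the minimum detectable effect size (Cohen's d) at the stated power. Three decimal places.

d ≈ 0.210

Required noncentrality: δ = z_{0.01} + z_{0.10} = 2.326 + 1.282 = 3.608.
δ = d·√n ⇒ d = δ/√n = 3.608/√294 = 0.2104.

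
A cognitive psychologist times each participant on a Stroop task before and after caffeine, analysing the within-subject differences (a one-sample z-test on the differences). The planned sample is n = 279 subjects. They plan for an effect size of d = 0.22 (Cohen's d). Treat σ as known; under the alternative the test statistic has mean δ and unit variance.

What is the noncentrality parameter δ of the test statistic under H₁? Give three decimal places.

δ ≈ 3.675

δ = d·√n = 0.22 × √279 = 3.6747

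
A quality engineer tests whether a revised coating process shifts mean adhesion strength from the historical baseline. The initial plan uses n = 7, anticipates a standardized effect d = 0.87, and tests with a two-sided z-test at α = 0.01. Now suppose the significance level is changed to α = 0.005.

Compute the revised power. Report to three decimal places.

δ = d·√n = 0.87 × √7 = 2.3018 (unchanged). New critical value: z_{0.0025} = 2.807.
Revised power = Φ(δ − 2.807) + Φ(−δ − 2.807) = Φ(-0.505) + Φ(-5.109) = 0.3067 + 0.0000 = 0.3067.

Power ≈ 0.307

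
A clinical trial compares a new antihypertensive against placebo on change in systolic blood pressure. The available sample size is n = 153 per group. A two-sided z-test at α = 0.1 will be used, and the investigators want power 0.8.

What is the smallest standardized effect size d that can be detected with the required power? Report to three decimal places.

d ≈ 0.284

Need Φ(δ − 1.645) = 0.8, so δ = 1.645 + 0.842 = 2.486.
(The second rejection-region term Φ(−δ − z_{α/2}) is negligible and dropped.)
δ = d·√(n/2) ⇒ d = δ/√(n/2) = 2.486/√(153/2) = 0.2843.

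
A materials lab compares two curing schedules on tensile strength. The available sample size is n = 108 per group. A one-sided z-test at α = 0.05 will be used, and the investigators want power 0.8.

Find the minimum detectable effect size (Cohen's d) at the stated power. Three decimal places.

d ≈ 0.338

Required noncentrality: δ = z_{0.05} + z_{0.20} = 1.645 + 0.842 = 2.486.
δ = d·√(n/2) ⇒ d = δ/√(n/2) = 2.486/√(108/2) = 0.3384.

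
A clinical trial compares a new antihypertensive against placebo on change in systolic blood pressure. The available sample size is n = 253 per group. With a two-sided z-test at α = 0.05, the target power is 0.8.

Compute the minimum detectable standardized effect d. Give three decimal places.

d ≈ 0.249

Need Φ(δ − 1.960) = 0.8, so δ = 1.960 + 0.842 = 2.802.
(The second rejection-region term Φ(−δ − z_{α/2}) is negligible and dropped.)
δ = d·√(n/2) ⇒ d = δ/√(n/2) = 2.802/√(253/2) = 0.2491.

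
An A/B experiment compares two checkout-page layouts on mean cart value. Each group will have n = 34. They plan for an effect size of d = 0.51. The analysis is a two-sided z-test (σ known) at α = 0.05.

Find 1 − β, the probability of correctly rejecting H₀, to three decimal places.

Power ≈ 0.557

Noncentrality parameter: δ = d·√(n/2) = 0.51 × √(34/2) = 2.1028
Critical value for a two-sided test at α = 0.05: z_{α/2} = 1.960.
Power = Φ(δ − 1.960) + Φ(−δ − 1.960) = Φ(0.143) + Φ(-4.063) = 0.5568 + 0.0000 = 0.5568.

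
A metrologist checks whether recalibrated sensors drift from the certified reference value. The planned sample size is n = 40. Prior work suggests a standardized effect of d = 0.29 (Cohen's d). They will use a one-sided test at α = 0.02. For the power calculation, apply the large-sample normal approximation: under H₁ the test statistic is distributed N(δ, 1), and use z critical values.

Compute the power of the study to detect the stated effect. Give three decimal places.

Power ≈ 0.413

Noncentrality parameter: δ = d·√n = 0.29 × √40 = 1.8341
One-sided α = 0.02 → critical value z_{0.02} = 2.054.
Power = P(Z > 2.054 − δ) = Φ(-0.220) = 0.4131.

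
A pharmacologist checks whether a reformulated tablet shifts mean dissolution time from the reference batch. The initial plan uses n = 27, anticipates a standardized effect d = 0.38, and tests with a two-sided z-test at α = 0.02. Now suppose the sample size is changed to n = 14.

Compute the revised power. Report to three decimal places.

With n = 14: δ = d·√n = 0.38 × √14 = 1.4218. Critical value z_{0.01} = 2.326.
Revised power = Φ(δ − 2.326) + Φ(−δ − 2.326) = Φ(-0.905) + Φ(-3.748) = 0.1829 + 0.0001 = 0.1829.

Power ≈ 0.183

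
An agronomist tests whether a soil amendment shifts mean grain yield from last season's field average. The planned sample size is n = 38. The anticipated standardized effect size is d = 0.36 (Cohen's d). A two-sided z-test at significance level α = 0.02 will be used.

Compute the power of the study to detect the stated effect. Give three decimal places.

Noncentrality parameter: δ = d·√n = 0.36 × √38 = 2.2192
Critical value for a two-sided test at α = 0.02: z_{α/2} = 2.326.
Power = Φ(δ − 2.326) + Φ(−δ − 2.326) = Φ(-0.107) + Φ(-4.546) = 0.4573 + 0.0000 = 0.4573.

Power ≈ 0.457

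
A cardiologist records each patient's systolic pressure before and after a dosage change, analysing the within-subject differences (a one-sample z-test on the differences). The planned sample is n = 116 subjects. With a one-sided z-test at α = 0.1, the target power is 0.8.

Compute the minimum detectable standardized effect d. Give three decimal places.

d ≈ 0.197

Required noncentrality: δ = z_{0.1} + z_{0.20} = 1.282 + 0.842 = 2.123.
δ = d·√n ⇒ d = δ/√n = 2.123/√116 = 0.1971.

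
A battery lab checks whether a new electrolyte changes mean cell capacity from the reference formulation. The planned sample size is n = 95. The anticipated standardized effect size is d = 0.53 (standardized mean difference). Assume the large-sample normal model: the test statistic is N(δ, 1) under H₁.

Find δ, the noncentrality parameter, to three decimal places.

The noncentrality parameter scales effect size by the design's sample-size factor: δ = d·√n = 0.53 × √95 = 5.1658

δ ≈ 5.166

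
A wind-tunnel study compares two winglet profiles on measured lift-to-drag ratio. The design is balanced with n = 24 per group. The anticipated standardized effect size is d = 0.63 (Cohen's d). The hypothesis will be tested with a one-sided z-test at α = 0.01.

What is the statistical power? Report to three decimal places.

Noncentrality parameter: δ = d·√(n/2) = 0.63 × √(24/2) = 2.1824
One-sided α = 0.01 → critical value z_{0.01} = 2.326.
Power = P(Z > 2.326 − δ) = Φ(-0.144) = 0.4428.

Power ≈ 0.443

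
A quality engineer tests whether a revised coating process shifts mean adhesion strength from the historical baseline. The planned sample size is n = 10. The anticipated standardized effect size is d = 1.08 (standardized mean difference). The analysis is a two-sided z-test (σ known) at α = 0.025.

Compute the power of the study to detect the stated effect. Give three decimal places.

Noncentrality parameter: δ = d·√n = 1.08 × √10 = 3.4153
Two-sided α = 0.025 → critical value z_{0.0125} = 2.241.
Power = Φ(δ − 2.241) + Φ(−δ − 2.241) = Φ(1.174) + Φ(-5.657) = 0.8798 + 0.0000 = 0.8798.

Power ≈ 0.880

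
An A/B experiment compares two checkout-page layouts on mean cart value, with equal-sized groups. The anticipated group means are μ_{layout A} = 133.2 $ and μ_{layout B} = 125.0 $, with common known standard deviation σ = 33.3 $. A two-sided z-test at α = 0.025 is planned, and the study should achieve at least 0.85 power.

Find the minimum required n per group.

Standardized effect: d = |μ_{layout A} − μ_{layout B}| / σ = |133.2 − 125.0| / 33.3 = 0.2462
Set Φ(δ − 2.241) = 0.85; then δ − 2.241 = Φ⁻¹(0.85) = 1.036, giving δ = 3.278.
(For δ > 0 the lower-tail rejection region contributes negligibly to power, so the one-term inversion is standard.)
δ = d·√(n/2) ⇒ n = 2(δ/d)² = 2 × (3.278 / 0.2462)² = 354.38.
Round up to the next whole unit.

n = 355 per group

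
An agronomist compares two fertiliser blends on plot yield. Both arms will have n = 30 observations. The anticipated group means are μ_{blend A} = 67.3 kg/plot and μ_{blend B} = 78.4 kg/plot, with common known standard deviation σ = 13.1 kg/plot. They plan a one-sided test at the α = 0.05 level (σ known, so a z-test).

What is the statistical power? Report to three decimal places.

Standardized effect: d = |μ_{blend A} − μ_{blend B}| / σ = |67.3 − 78.4| / 13.1 = 0.8473
Noncentrality parameter: δ = d·√(n/2) = 0.8473 × √(30/2) = 3.2817
One-sided α = 0.05 → critical value z_{0.05} = 1.645.
Power = Φ(δ − 1.645) = Φ(1.637) = 0.9492.

Power ≈ 0.949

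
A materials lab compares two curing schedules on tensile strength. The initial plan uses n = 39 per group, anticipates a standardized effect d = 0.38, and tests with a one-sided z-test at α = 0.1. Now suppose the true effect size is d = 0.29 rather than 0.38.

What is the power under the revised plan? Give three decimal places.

With d = 0.29: δ = d·√(n/2) = 0.29 × √(39/2) = 1.2806. Critical value z_{0.1} = 1.282.
Revised power = Φ(δ − 1.282) = Φ(-0.001) = 0.4996.

Power ≈ 0.500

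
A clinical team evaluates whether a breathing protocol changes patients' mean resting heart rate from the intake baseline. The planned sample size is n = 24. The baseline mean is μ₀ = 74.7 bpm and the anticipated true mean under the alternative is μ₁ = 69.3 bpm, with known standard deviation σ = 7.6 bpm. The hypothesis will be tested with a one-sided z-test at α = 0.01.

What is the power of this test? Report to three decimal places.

Standardized effect: d = |μ₁ − μ₀| / σ = |69.3 − 74.7| / 7.6 = 0.7105
Noncentrality parameter: δ = d·√n = 0.7105 × √24 = 3.4809
One-sided α = 0.01 → critical value z_{0.01} = 2.326.
Power = P(Z > 2.326 − δ) = Φ(1.155) = 0.8759.

Power ≈ 0.876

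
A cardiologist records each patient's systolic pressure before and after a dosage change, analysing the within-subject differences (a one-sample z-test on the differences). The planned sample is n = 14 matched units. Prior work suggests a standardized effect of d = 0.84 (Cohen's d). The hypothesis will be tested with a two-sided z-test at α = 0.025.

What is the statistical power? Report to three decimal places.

Power ≈ 0.816

Noncentrality parameter: δ = d·√n = 0.84 × √14 = 3.1430
Two-sided α = 0.025 → critical value z_{0.0125} = 2.241.
Power = Φ(δ − 2.241) + Φ(−δ − 2.241) = Φ(0.902) + Φ(-5.384) = 0.8164 + 0.0000 = 0.8164.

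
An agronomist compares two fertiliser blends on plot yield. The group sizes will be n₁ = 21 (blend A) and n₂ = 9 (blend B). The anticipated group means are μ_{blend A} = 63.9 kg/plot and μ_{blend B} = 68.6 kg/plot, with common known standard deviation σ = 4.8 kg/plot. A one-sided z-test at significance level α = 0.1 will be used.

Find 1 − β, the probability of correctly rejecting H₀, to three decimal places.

Power ≈ 0.880

Standardized effect: d = |μ_{blend A} − μ_{blend B}| / σ = |63.9 − 68.6| / 4.8 = 0.9792
Noncentrality parameter: δ = d / √(1/n₁ + 1/n₂) = 0.9792 / √(1/21 + 1/9) = 2.4577
Critical value for a one-sided test at α = 0.1: z_α = 1.282.
Power = Φ(δ − 1.282) = Φ(1.176) = 0.8802.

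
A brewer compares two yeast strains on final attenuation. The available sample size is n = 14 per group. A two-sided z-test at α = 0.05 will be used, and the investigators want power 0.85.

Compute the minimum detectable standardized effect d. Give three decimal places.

d ≈ 1.133

Required noncentrality: δ = z_{0.025} + z_{0.15} = 1.960 + 1.036 = 2.996.
(The second rejection-region term Φ(−δ − z_{α/2}) is negligible and dropped.)
δ = d·√(n/2) ⇒ d = δ/√(n/2) = 2.996/√(14/2) = 1.1325.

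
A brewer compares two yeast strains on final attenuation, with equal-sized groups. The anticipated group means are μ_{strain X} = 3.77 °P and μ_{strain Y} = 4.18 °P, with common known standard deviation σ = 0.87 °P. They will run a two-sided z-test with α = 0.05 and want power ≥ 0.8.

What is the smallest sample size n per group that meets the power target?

n = 71 per group

Standardized effect: d = |μ_{strain X} − μ_{strain Y}| / σ = |3.77 − 4.18| / 0.87 = 0.4713
Set Φ(δ − 1.960) = 0.8; then δ − 1.960 = Φ⁻¹(0.8) = 0.842, giving δ = 2.802.
(Ignoring the negligible lower-tail rejection probability gives the usual closed-form inversion.)
δ = d·√(n/2) ⇒ n = 2(δ/d)² = 2 × (2.802 / 0.4713)² = 70.68.
Rounding up, n = 71 per group.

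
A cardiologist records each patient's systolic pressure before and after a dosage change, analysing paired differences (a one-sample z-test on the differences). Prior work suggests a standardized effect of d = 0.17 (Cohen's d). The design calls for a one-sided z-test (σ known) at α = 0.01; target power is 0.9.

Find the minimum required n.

For power 0.9 need Φ(δ − z_{0.01}) = 0.9, so δ = z_{0.01} + z_{0.10} = 2.326 + 1.282 = 3.608.
δ = d·√n ⇒ n = (δ/d)² = (3.608 / 0.17)² = 450.41.
Rounding up, n = 451.

n = 451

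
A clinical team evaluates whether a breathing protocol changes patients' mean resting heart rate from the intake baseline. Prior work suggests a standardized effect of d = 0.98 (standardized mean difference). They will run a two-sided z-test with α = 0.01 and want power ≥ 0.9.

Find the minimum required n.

Set Φ(δ − 2.576) = 0.9; then δ − 2.576 = Φ⁻¹(0.9) = 1.282, giving δ = 3.857.
(For δ > 0 the lower-tail rejection region contributes negligibly to power, so the one-term inversion is standard.)
δ = d·√n ⇒ n = (δ/d)² = (3.857 / 0.98)² = 15.49.
Rounding up, n = 16.

n = 16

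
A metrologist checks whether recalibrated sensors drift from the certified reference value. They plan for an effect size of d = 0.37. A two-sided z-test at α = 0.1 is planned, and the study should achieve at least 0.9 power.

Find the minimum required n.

For power 0.9 need Φ(δ − z_{0.05}) = 0.9, so δ = z_{0.05} + z_{0.10} = 1.645 + 1.282 = 2.926.
(Ignoring the negligible lower-tail rejection probability gives the usual closed-form inversion.)
δ = d·√n ⇒ n = (δ/d)² = (2.926 / 0.37)² = 62.56.
Round up to the next whole unit.

n = 63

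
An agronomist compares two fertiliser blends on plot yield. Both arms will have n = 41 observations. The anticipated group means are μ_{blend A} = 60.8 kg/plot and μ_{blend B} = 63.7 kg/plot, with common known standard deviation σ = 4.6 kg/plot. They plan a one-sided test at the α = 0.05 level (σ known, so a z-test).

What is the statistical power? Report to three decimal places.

Standardized effect: d = |μ_{blend A} − μ_{blend B}| / σ = |60.8 − 63.7| / 4.6 = 0.6304
Noncentrality parameter: δ = d·√(n/2) = 0.6304 × √(41/2) = 2.8544
One-sided α = 0.05 → critical value z_{0.05} = 1.645.
Power = Φ(δ − 1.645) = Φ(1.210) = 0.8868.

Power ≈ 0.887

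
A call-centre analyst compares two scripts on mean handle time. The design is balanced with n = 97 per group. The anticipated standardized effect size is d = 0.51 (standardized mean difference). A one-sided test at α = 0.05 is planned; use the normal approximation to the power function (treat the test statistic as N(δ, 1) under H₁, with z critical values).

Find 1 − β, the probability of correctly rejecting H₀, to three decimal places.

Noncentrality parameter: δ = d·√(n/2) = 0.51 × √(97/2) = 3.5517
Critical value for a one-sided test at α = 0.05: z_α = 1.645.
Power = P(Z > 1.645 − δ) = Φ(1.907) = 0.9717.

Power ≈ 0.972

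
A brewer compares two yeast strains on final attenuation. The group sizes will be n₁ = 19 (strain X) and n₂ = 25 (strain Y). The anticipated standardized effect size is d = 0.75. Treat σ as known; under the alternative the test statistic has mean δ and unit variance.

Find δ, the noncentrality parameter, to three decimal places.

δ = d / √(1/n₁ + 1/n₂) = 0.75 / √(1/19 + 1/25) = 2.4642

δ ≈ 2.464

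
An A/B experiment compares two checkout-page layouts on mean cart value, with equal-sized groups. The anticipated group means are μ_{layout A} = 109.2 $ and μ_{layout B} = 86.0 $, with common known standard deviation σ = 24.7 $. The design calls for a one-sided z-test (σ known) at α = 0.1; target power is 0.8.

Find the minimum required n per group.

Standardized effect: d = |μ_{layout A} − μ_{layout B}| / σ = |109.2 − 86.0| / 24.7 = 0.9393
Set Φ(δ − 1.282) = 0.8; then δ − 1.282 = Φ⁻¹(0.8) = 0.842, giving δ = 2.123.
δ = d·√(n/2) ⇒ n = 2(δ/d)² = 2 × (2.123 / 0.9393)² = 10.22.
Round up to the next whole unit.

n = 11 per group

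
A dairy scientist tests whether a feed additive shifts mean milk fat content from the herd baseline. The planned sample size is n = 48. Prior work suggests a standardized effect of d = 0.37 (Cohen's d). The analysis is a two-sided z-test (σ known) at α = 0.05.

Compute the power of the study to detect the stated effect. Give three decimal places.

Power ≈ 0.727

Noncentrality parameter: δ = d·√n = 0.37 × √48 = 2.5634
Critical value for a two-sided test at α = 0.05: z_{α/2} = 1.960.
Power = Φ(δ − 1.960) + Φ(−δ − 1.960) = Φ(0.603) + Φ(-4.523) = 0.7269 + 0.0000 = 0.7269.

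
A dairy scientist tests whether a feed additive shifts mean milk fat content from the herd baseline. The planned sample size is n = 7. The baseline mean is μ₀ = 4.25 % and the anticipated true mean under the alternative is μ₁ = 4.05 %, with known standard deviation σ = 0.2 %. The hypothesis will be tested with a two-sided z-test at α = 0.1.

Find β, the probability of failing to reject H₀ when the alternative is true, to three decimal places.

Standardized effect: d = |μ₁ − μ₀| / σ = |4.05 − 4.25| / 0.2 = 1.0000
Noncentrality parameter: δ = d·√n = 1.0000 × √7 = 2.6458
Critical value for a two-sided test at α = 0.1: z_{α/2} = 1.645.
Power = Φ(δ − 1.645) + Φ(−δ − 1.645) = Φ(1.001) + Φ(-4.291) = 0.8416 + 0.0000 = 0.8416.
Type II error: β = 1 − power = 1 − 0.8416 = 0.1584.

β ≈ 0.158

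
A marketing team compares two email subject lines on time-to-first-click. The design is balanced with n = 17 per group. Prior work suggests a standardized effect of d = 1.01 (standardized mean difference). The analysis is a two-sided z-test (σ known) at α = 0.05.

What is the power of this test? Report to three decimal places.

Noncentrality parameter: δ = d·√(n/2) = 1.01 × √(17/2) = 2.9446
Critical value for a two-sided test at α = 0.05: z_{α/2} = 1.960.
Power = Φ(δ − 1.960) + Φ(−δ − 1.960) = Φ(0.985) + Φ(-4.905) = 0.8376 + 0.0000 = 0.8376.

Power ≈ 0.838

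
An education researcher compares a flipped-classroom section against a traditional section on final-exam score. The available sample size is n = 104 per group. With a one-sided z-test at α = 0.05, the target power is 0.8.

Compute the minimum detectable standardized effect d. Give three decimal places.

d ≈ 0.345

Need Φ(δ − 1.645) = 0.8, so δ = 1.645 + 0.842 = 2.486.
δ = d·√(n/2) ⇒ d = δ/√(n/2) = 2.486/√(104/2) = 0.3448.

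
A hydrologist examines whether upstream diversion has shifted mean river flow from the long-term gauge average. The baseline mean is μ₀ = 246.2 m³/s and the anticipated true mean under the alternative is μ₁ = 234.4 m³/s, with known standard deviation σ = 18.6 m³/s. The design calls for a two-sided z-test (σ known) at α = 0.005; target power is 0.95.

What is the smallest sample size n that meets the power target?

n = 50

Standardized effect: d = |μ₁ − μ₀| / σ = |234.4 − 246.2| / 18.6 = 0.6344
For power 0.95 need Φ(δ − z_{0.0025}) = 0.95, so δ = z_{0.0025} + z_{0.05} = 2.807 + 1.645 = 4.452.
(The Φ(−δ − z_{α/2}) term is vanishingly small for δ > 0 and is dropped in the standard sample-size formula.)
δ = d·√n ⇒ n = (δ/d)² = (4.452 / 0.6344)² = 49.24.
Rounding up, n = 50.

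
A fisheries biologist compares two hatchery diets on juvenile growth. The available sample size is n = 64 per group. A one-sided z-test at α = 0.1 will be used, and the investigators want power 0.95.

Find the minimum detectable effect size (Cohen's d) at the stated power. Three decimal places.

d ≈ 0.517

Need Φ(δ − 1.282) = 0.95, so δ = 1.282 + 1.645 = 2.926.
δ = d·√(n/2) ⇒ d = δ/√(n/2) = 2.926/√(64/2) = 0.5173.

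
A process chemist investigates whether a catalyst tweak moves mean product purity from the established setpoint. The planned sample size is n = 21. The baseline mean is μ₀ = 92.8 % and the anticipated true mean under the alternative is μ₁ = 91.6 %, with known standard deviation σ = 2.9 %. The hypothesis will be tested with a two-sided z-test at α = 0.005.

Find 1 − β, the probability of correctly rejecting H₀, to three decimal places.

Standardized effect: d = |μ₁ − μ₀| / σ = |91.6 − 92.8| / 2.9 = 0.4138
Noncentrality parameter: λ = d·√n = 0.4138 × √21 = 1.8962
Critical value for a two-sided test at α = 0.005: z_{α/2} = 2.807.
Power = Φ(λ − 2.807) + Φ(−λ − 2.807) = Φ(-0.911) + Φ(-4.703) = 0.1812 + 0.0000 = 0.1812.

Power ≈ 0.181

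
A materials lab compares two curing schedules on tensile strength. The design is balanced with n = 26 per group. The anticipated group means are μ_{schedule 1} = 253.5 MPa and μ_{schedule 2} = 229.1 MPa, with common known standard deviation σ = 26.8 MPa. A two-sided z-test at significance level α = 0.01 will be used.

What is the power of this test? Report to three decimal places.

Power ≈ 0.760

Standardized effect: d = |μ_{schedule 1} − μ_{schedule 2}| / σ = |253.5 − 229.1| / 26.8 = 0.9104
Noncentrality parameter: δ = d·√(n/2) = 0.9104 × √(26/2) = 3.2827
Two-sided α = 0.01 → critical value z_{0.005} = 2.576.
Power = Φ(δ − 2.576) + Φ(−δ − 2.576) = Φ(0.707) + Φ(-5.858) = 0.7602 + 0.0000 = 0.7602.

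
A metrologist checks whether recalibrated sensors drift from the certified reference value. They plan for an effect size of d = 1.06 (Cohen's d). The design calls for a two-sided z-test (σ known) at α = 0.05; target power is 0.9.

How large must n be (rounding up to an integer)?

n = 10

For power 0.9 need Φ(δ − z_{0.025}) = 0.9, so δ = z_{0.025} + z_{0.10} = 1.960 + 1.282 = 3.242.
(Ignoring the negligible lower-tail rejection probability gives the usual closed-form inversion.)
δ = d·√n ⇒ n = (δ/d)² = (3.242 / 1.06)² = 9.35.
Round up to the next whole unit.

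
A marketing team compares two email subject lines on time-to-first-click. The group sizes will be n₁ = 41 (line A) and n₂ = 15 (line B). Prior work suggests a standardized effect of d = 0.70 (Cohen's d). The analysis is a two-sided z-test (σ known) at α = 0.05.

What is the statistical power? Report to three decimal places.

Power ≈ 0.641

Noncentrality parameter: δ = d / √(1/n₁ + 1/n₂) = 0.70 / √(1/41 + 1/15) = 2.3198
Two-sided α = 0.05 → critical value z_{0.025} = 1.960.
Power = Φ(δ − 1.960) + Φ(−δ − 1.960) = Φ(0.360) + Φ(-4.280) = 0.6405 + 0.0000 = 0.6405.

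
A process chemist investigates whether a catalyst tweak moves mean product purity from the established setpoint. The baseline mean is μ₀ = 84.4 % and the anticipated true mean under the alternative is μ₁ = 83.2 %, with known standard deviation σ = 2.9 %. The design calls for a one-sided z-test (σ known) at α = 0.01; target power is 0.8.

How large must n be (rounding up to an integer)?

n = 59

Standardized effect: d = |μ₁ − μ₀| / σ = |83.2 − 84.4| / 2.9 = 0.4138
Set Φ(δ − 2.326) = 0.8; then δ − 2.326 = Φ⁻¹(0.8) = 0.842, giving δ = 3.168.
δ = d·√n ⇒ n = (δ/d)² = (3.168 / 0.4138)² = 58.61.
Round up to the next whole unit.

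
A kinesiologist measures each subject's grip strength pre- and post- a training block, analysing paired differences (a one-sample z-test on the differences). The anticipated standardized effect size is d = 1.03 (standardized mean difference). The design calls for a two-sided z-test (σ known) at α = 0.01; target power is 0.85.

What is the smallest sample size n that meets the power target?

Set Φ(δ − 2.576) = 0.85; then δ − 2.576 = Φ⁻¹(0.85) = 1.036, giving δ = 3.612.
(The Φ(−δ − z_{α/2}) term is vanishingly small for δ > 0 and is dropped in the standard sample-size formula.)
δ = d·√n ⇒ n = (δ/d)² = (3.612 / 1.03)² = 12.30.
Round up to the next whole unit.

n = 13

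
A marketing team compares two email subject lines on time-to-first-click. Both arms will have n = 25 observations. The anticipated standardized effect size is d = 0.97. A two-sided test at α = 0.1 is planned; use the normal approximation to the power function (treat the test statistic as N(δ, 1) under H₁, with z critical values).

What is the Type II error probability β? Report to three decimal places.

Noncentrality parameter: δ = d·√(n/2) = 0.97 × √(25/2) = 3.4295
Critical value for a two-sided test at α = 0.1: z_{α/2} = 1.645.
Power = Φ(δ − 1.645) + Φ(−δ − 1.645) = Φ(1.785) + Φ(-5.074) = 0.9628 + 0.0000 = 0.9628.
Type II error: β = 1 − power = 1 − 0.9628 = 0.0372.

β ≈ 0.037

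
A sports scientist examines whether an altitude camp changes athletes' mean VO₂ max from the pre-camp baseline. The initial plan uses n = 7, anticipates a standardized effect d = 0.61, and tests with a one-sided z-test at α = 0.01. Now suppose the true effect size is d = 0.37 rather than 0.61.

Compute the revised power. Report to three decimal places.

Power ≈ 0.089

With d = 0.37: δ = d·√n = 0.37 × √7 = 0.9789. Critical value z_{0.01} = 2.326.
Revised power = Φ(δ − 2.326) = Φ(-1.347) = 0.0889.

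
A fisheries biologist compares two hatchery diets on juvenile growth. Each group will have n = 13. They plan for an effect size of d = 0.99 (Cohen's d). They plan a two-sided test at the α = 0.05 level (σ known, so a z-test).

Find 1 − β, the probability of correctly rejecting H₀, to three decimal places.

Power ≈ 0.714

Noncentrality parameter: δ = d·√(n/2) = 0.99 × √(13/2) = 2.5240
Two-sided α = 0.05 → critical value z_{0.025} = 1.960.
Power = Φ(δ − 1.960) + Φ(−δ − 1.960) = Φ(0.564) + Φ(-4.484) = 0.7136 + 0.0000 = 0.7136.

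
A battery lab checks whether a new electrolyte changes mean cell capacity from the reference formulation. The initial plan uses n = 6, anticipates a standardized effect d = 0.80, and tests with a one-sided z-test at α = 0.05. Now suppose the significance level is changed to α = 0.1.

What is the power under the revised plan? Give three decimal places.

Power ≈ 0.751

δ = d·√n = 0.80 × √6 = 1.9596 (unchanged). New critical value: z_{0.1} = 1.282.
Revised power = P(Z > 1.282 − δ) = Φ(0.678) = 0.7511.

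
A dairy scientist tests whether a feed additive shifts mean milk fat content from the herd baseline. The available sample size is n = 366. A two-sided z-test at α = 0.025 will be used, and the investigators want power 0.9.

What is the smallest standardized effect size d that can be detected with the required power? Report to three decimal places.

Need Φ(δ − 2.241) = 0.9, so δ = 2.241 + 1.282 = 3.523.
(The second rejection-region term Φ(−δ − z_{α/2}) is negligible and dropped.)
δ = d·√n ⇒ d = δ/√n = 3.523/√366 = 0.1841.

d ≈ 0.184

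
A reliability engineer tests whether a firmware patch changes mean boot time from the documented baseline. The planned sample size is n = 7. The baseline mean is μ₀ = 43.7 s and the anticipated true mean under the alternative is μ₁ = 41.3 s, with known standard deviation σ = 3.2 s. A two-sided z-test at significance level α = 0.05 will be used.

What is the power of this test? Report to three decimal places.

Standardized effect: d = |μ₁ − μ₀| / σ = |41.3 − 43.7| / 3.2 = 0.7500
Noncentrality parameter: δ = d·√n = 0.7500 × √7 = 1.9843
Two-sided α = 0.05 → critical value z_{0.025} = 1.960.
Power = Φ(δ − 1.960) + Φ(−δ − 1.960) = Φ(0.024) + Φ(-3.944) = 0.5097 + 0.0000 = 0.5098.

Power ≈ 0.510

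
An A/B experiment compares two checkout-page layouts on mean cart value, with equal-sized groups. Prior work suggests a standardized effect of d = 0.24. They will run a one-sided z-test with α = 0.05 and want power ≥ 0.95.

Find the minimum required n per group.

n = 376 per group

For power 0.95 need Φ(δ − z_{0.05}) = 0.95, so δ = z_{0.05} + z_{0.05} = 1.645 + 1.645 = 3.290.
δ = d·√(n/2) ⇒ n = 2(δ/d)² = 2 × (3.290 / 0.24)² = 375.77.
Round up to the next whole unit.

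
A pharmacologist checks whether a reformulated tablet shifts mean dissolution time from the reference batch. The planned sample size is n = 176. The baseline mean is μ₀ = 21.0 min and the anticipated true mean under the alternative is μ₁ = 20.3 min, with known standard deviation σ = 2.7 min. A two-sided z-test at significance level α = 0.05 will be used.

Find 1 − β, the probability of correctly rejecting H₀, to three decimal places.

Power ≈ 0.930

Standardized effect: d = |μ₁ − μ₀| / σ = |20.3 − 21.0| / 2.7 = 0.2593
Noncentrality parameter: δ = d·√n = 0.2593 × √176 = 3.4395
Two-sided α = 0.05 → critical value z_{0.025} = 1.960.
Power = Φ(δ − 1.960) + Φ(−δ − 1.960) = Φ(1.479) + Φ(-5.399) = 0.9305 + 0.0000 = 0.9305.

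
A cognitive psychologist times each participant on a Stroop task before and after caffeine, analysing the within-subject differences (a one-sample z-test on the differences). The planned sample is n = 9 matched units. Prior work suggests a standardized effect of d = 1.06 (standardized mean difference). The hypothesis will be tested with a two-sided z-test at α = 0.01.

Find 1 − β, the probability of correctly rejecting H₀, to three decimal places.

Power ≈ 0.727

Noncentrality parameter: δ = d·√n = 1.06 × √9 = 3.1800
Critical value for a two-sided test at α = 0.01: z_{α/2} = 2.576.
Power = Φ(δ − 2.576) + Φ(−δ − 2.576) = Φ(0.604) + Φ(-5.756) = 0.7271 + 0.0000 = 0.7271.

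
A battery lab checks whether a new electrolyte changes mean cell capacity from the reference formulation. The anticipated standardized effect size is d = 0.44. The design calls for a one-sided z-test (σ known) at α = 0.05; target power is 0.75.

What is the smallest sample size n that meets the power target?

Set Φ(δ − 1.645) = 0.75; then δ − 1.645 = Φ⁻¹(0.75) = 0.674, giving δ = 2.319.
δ = d·√n ⇒ n = (δ/d)² = (2.319 / 0.44)² = 27.79.
Rounding up, n = 28.

n = 28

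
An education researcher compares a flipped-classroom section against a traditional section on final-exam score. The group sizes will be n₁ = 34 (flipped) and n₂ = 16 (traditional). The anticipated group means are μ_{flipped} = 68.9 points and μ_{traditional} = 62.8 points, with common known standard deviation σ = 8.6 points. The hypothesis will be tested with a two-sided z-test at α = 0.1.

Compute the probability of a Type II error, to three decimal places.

Standardized effect: d = |μ_{flipped} − μ_{traditional}| / σ = |68.9 − 62.8| / 8.6 = 0.7093
Noncentrality parameter: δ = d / √(1/n₁ + 1/n₂) = 0.7093 / √(1/34 + 1/16) = 2.3396
Critical value for a two-sided test at α = 0.1: z_{α/2} = 1.645.
Power = Φ(δ − 1.645) + Φ(−δ − 1.645) = Φ(0.695) + Φ(-3.984) = 0.7564 + 0.0000 = 0.7564.
Type II error: β = 1 − power = 1 − 0.7564 = 0.2436.

β ≈ 0.244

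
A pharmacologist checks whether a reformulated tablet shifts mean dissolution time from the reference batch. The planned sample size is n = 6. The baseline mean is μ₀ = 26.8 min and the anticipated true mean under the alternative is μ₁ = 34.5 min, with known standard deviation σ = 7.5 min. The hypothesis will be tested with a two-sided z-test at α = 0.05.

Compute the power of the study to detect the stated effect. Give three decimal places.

Standardized effect: d = |μ₁ − μ₀| / σ = |34.5 − 26.8| / 7.5 = 1.0267
Noncentrality parameter: δ = d·√n = 1.0267 × √6 = 2.5148
Two-sided α = 0.05 → critical value z_{0.025} = 1.960.
Power = Φ(δ − 1.960) + Φ(−δ − 1.960) = Φ(0.555) + Φ(-4.475) = 0.7105 + 0.0000 = 0.7105.

Power ≈ 0.711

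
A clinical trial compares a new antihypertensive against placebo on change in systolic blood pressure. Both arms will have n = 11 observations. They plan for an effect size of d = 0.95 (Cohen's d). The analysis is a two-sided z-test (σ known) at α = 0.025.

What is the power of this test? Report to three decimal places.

Noncentrality parameter: δ = d·√(n/2) = 0.95 × √(11/2) = 2.2279
Critical value for a two-sided test at α = 0.025: z_{α/2} = 2.241.
Power = Φ(δ − 2.241) + Φ(−δ − 2.241) = Φ(-0.013) + Φ(-4.469) = 0.4946 + 0.0000 = 0.4946.

Power ≈ 0.495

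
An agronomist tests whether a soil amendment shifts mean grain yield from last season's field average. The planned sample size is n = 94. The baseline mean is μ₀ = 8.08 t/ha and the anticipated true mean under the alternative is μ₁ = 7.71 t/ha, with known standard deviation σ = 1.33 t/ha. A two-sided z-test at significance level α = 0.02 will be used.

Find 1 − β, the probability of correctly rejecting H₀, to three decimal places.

Power ≈ 0.645

Standardized effect: d = |μ₁ − μ₀| / σ = |7.71 − 8.08| / 1.33 = 0.2782
Noncentrality parameter: δ = d·√n = 0.2782 × √94 = 2.6972
Critical value for a two-sided test at α = 0.02: z_{α/2} = 2.326.
Power = Φ(δ − 2.326) + Φ(−δ − 2.326) = Φ(0.371) + Φ(-5.024) = 0.6446 + 0.0000 = 0.6446.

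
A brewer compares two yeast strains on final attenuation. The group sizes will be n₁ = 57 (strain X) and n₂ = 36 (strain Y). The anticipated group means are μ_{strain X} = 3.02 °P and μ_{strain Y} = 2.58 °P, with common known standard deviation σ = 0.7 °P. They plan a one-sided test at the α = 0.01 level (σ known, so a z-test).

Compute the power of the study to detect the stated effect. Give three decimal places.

Standardized effect: d = |μ_{strain X} − μ_{strain Y}| / σ = |3.02 − 2.58| / 0.7 = 0.6286
Noncentrality parameter: δ = d / √(1/n₁ + 1/n₂) = 0.6286 / √(1/57 + 1/36) = 2.9526
One-sided α = 0.01 → critical value z_{0.01} = 2.326.
Power = P(Z > 2.326 − δ) = Φ(0.626) = 0.7344.

Power ≈ 0.734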